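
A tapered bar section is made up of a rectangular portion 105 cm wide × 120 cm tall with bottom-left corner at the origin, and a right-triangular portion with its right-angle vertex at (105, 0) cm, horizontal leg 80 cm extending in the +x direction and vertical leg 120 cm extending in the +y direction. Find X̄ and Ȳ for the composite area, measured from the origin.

rectangular portion: A = 105 × 120 = 12600.00, centroid at (52.50, 60.00).
triangular portion: A = ½·80·120 = 4800.00, centroid at (131.67, 40.00).
ΣA = 17400.00 cm²
ΣAX̄ = (12600.00)(52.50) + (4800.00)(131.67) = 1293500.00 cm³
ΣAȲ = (12600.00)(60.00) + (4800.00)(40.00) = 948000.00 cm³
X̄ = 1293500.00 / 17400.00 = 74.34 cm
Ȳ = 948000.00 / 17400.00 = 54.48 cm

X̄ = 74.34 cm, Ȳ = 54.48 cm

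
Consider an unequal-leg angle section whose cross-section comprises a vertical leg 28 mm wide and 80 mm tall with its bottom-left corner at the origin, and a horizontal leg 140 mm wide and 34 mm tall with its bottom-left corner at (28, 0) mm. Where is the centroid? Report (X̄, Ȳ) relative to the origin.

X̄ = 71.12 mm, Ȳ = 24.36 mm

Part | A | x̄ᵢ | ȳᵢ | A·x̄ᵢ | A·ȳᵢ
vertical leg | 2240.00 | 14.00 | 40.00 | 31360.00 | 89600.00
horizontal leg | 4760.00 | 98.00 | 17.00 | 466480.00 | 80920.00
Σ | 7000.00 |  |  | 497840.00 | 170520.00
X̄ = 497840.00 / 7000.00 = 71.12 mm
Ȳ = 170520.00 / 7000.00 = 24.36 mm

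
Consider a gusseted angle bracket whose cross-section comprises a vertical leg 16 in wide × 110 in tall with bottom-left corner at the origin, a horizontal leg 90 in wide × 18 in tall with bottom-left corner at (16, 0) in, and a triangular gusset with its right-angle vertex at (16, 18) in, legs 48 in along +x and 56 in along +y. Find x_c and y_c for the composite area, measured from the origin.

vertical leg: A = 16 × 110 = 1760.00, centroid at (8.00, 55.00).
horizontal leg: A = 90 × 18 = 1620.00, centroid at (61.00, 9.00).
gusset: A = ½·48·56 = 1344.00, centroid at (32.00, 36.67).
ΣA = 4724.00 in²
ΣAx_c = (1760.00)(8.00) + (1620.00)(61.00) + (1344.00)(32.00) = 155908.00 in³
ΣAy_c = (1760.00)(55.00) + (1620.00)(9.00) + (1344.00)(36.67) = 160660.00 in³
x_c = 155908.00 / 4724.00 = 33.00 in
y_c = 160660.00 / 4724.00 = 34.01 in

x_c = 33.00 in, y_c = 34.01 in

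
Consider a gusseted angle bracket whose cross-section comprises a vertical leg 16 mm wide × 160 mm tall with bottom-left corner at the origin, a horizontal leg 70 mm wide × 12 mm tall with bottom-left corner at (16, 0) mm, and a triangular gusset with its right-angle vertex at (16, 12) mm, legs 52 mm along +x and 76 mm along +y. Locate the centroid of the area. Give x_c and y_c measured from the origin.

x_c = 24.03 mm, y_c = 52.75 mm

Part | A | x̄ᵢ | ȳᵢ | A·x̄ᵢ | A·ȳᵢ
vertical leg | 2560.00 | 8.00 | 80.00 | 20480.00 | 204800.00
horizontal leg | 840.00 | 51.00 | 6.00 | 42840.00 | 5040.00
gusset | 1976.00 | 33.33 | 37.33 | 65866.67 | 73770.67
Σ | 5376.00 |  |  | 129186.67 | 283610.67
x_c = 129186.67 / 5376.00 = 24.03 mm
y_c = 283610.67 / 5376.00 = 52.75 mm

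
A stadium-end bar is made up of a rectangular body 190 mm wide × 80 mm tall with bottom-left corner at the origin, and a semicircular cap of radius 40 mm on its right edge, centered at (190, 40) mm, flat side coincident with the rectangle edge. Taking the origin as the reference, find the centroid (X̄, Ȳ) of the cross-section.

rectangular body: A = 190 × 80 = 15200.00, centroid at (95.00, 40.00).
semicircular end: A = ½π·40² = 2513.27, centroid at (206.98, 40.00).
ΣA = 17713.27 mm², ΣAX̄ = 1964188.75 mm³, ΣAȲ = 708530.96 mm³.
X̄ = 1964188.75/17713.27 = 110.89 mm; Ȳ = 708530.96/17713.27 = 40.00 mm.

X̄ = 110.89 mm, Ȳ = 40.00 mm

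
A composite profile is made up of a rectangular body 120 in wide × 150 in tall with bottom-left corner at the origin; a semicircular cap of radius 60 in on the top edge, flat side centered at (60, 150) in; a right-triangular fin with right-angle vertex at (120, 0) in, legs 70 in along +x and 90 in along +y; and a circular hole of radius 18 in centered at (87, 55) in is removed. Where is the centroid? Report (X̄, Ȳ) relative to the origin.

rectangular body: A = 120 × 150 = 18000.00, centroid at (60.00, 75.00).
semicircular top: A = ½π·60² = 5654.87, centroid at (60.00, 175.46).
triangular fin: A = ½·70·90 = 3150.00, centroid at (143.33, 30.00).
hole: A = −π·18² = -1017.88, centroid at (87.00, 55.00).
ΣA = 25786.99 in², ΣAX̄ = 1782236.79 in³, ΣAȲ = 2380746.84 in³.
X̄ = 1782236.79/25786.99 = 69.11 in; Ȳ = 2380746.84/25786.99 = 92.32 in.

X̄ = 69.11 in, Ȳ = 92.32 in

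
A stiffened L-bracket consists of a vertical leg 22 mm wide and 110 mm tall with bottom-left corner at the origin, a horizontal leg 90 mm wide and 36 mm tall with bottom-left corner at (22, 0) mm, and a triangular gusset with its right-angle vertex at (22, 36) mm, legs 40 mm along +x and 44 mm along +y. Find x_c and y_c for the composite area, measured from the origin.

Part | A | x̄ᵢ | ȳᵢ | A·x̄ᵢ | A·ȳᵢ
vertical leg | 2420.00 | 11.00 | 55.00 | 26620.00 | 133100.00
horizontal leg | 3240.00 | 67.00 | 18.00 | 217080.00 | 58320.00
gusset | 880.00 | 35.33 | 50.67 | 31093.33 | 44586.67
Σ | 6540.00 |  |  | 274793.33 | 236006.67
x_c = 274793.33 / 6540.00 = 42.02 mm
y_c = 236006.67 / 6540.00 = 36.09 mm

x_c = 42.02 mm, y_c = 36.09 mm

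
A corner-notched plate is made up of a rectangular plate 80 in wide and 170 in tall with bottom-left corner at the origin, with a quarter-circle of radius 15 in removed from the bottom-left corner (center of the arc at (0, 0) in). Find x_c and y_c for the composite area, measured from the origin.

x_c = 40.44 in, y_c = 86.04 in

Part | A | x̄ᵢ | ȳᵢ | A·x̄ᵢ | A·ȳᵢ
plate | 13600.00 | 40.00 | 85.00 | 544000.00 | 1156000.00
removed quarter-circle | -176.71 | 6.37 | 6.37 | -1125.00 | -1125.00
Σ | 13423.29 |  |  | 542875.00 | 1154875.00
x_c = 542875.00 / 13423.29 = 40.44 in
y_c = 1154875.00 / 13423.29 = 86.04 in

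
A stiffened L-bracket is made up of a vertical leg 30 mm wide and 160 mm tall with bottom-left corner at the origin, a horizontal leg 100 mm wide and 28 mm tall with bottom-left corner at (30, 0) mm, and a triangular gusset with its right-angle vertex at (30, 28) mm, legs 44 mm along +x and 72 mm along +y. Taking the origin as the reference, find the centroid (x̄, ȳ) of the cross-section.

Part | A | x̄ᵢ | ȳᵢ | A·x̄ᵢ | A·ȳᵢ
vertical leg | 4800.00 | 15.00 | 80.00 | 72000.00 | 384000.00
horizontal leg | 2800.00 | 80.00 | 14.00 | 224000.00 | 39200.00
gusset | 1584.00 | 44.67 | 52.00 | 70752.00 | 82368.00
Σ | 9184.00 |  |  | 366752.00 | 505568.00
x̄ = 366752.00 / 9184.00 = 39.93 mm
ȳ = 505568.00 / 9184.00 = 55.05 mm

x̄ = 39.93 mm, ȳ = 55.05 mm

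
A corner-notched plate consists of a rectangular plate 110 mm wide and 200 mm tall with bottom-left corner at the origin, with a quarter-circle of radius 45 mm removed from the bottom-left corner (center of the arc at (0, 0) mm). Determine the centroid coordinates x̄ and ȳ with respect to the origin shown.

Part | A | x̄ᵢ | ȳᵢ | A·x̄ᵢ | A·ȳᵢ
plate | 22000.00 | 55.00 | 100.00 | 1210000.00 | 2200000.00
removed quarter-circle | -1590.43 | 19.10 | 19.10 | -30375.00 | -30375.00
Σ | 20409.57 |  |  | 1179625.00 | 2169625.00
x̄ = 1179625.00 / 20409.57 = 57.80 mm
ȳ = 2169625.00 / 20409.57 = 106.30 mm

x̄ = 57.80 mm, ȳ = 106.30 mm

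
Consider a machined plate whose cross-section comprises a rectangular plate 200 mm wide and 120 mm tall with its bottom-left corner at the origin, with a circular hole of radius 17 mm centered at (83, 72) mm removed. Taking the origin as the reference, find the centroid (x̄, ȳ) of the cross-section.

x̄ = 100.67 mm, ȳ = 59.53 mm

Part | A | x̄ᵢ | ȳᵢ | A·x̄ᵢ | A·ȳᵢ
plate | 24000.00 | 100.00 | 60.00 | 2400000.00 | 1440000.00
hole | -907.92 | 83.00 | 72.00 | -75357.38 | -65370.26
Σ | 23092.08 |  |  | 2324642.62 | 1374629.74
x̄ = 2324642.62 / 23092.08 = 100.67 mm
ȳ = 1374629.74 / 23092.08 = 59.53 mm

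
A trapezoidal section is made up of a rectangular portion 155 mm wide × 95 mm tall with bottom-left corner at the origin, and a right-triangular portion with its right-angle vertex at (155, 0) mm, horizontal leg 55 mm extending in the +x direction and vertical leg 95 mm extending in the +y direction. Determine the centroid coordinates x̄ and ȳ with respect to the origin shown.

x̄ = 91.94 mm, ȳ = 45.11 mm

Part | A | x̄ᵢ | ȳᵢ | A·x̄ᵢ | A·ȳᵢ
rectangular portion | 14725.00 | 77.50 | 47.50 | 1141187.50 | 699437.50
triangular portion | 2612.50 | 173.33 | 31.67 | 452833.33 | 82729.17
Σ | 17337.50 |  |  | 1594020.83 | 782166.67
x̄ = 1594020.83 / 17337.50 = 91.94 mm
ȳ = 782166.67 / 17337.50 = 45.11 mm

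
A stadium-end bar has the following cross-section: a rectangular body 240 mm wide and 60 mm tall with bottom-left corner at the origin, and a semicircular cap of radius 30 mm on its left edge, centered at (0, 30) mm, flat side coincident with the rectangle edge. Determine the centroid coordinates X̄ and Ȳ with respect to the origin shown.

X̄ = 108.13 mm, Ȳ = 30.00 mm

rectangular body: A = 240 × 60 = 14400.00, centroid at (120.00, 30.00).
semicircular end: A = ½π·30² = 1413.72, centroid at (-12.73, 30.00).
ΣA = 15813.72 mm², ΣAX̄ = 1710000.00 mm³, ΣAȲ = 474411.50 mm³.
X̄ = 1710000.00/15813.72 = 108.13 mm; Ȳ = 474411.50/15813.72 = 30.00 mm.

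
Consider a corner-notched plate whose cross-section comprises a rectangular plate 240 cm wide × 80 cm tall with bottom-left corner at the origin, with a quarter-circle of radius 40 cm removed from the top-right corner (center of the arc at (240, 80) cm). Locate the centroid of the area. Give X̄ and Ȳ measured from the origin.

X̄ = 112.78 cm, Ȳ = 38.39 cm

plate: A = 240 × 80 = 19200.00, centroid at (120.00, 40.00).
removed quarter-circle: A = −¼π·40² = -1256.64, centroid at (223.02, 63.02).
ΣA = 17943.36 cm²
ΣAX̄ = (19200.00)(120.00) + (-1256.64)(223.02) = 2023740.44 cm³
ΣAȲ = (19200.00)(40.00) + (-1256.64)(63.02) = 688802.37 cm³
X̄ = 2023740.44 / 17943.36 = 112.78 cm
Ȳ = 688802.37 / 17943.36 = 38.39 cm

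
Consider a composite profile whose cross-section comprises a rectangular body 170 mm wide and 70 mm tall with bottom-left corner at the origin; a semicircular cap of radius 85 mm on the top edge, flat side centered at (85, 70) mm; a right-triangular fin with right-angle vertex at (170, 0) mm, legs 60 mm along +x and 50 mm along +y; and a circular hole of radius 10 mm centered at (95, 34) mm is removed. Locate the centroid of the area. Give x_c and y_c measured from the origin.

rectangular body: A = 170 × 70 = 11900.00, centroid at (85.00, 35.00).
semicircular top: A = ½π·85² = 11349.00, centroid at (85.00, 106.08).
triangular fin: A = ½·60·50 = 1500.00, centroid at (190.00, 16.67).
hole: A = −π·10² = -314.16, centroid at (95.00, 34.00).
ΣA = 24434.84 mm²
ΣAx_c = (11900.00)(85.00) + (11349.00)(85.00) + (1500.00)(190.00) + (-314.16)(95.00) = 2231320.16 mm³
ΣAy_c = (11900.00)(35.00) + (11349.00)(106.08) + (1500.00)(16.67) + (-314.16)(34.00) = 1634665.49 mm³
x_c = 2231320.16 / 24434.84 = 91.32 mm
y_c = 1634665.49 / 24434.84 = 66.90 mm

x_c = 91.32 mm, y_c = 66.90 mm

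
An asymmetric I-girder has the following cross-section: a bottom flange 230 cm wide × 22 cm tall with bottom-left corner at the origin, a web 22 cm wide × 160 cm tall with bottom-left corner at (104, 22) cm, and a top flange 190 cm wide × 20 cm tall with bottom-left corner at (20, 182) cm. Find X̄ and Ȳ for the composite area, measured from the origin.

bottom flange: A = 230 × 22 = 5060.00, centroid at (115.00, 11.00).
web: A = 22 × 160 = 3520.00, centroid at (115.00, 102.00).
top flange: A = 190 × 20 = 3800.00, centroid at (115.00, 192.00).
ΣA = 12380.00 cm², ΣAX̄ = 1423700.00 cm³, ΣAȲ = 1144300.00 cm³.
X̄ = 1423700.00/12380.00 = 115.00 cm; Ȳ = 1144300.00/12380.00 = 92.43 cm.

X̄ = 115.00 cm, Ȳ = 92.43 cm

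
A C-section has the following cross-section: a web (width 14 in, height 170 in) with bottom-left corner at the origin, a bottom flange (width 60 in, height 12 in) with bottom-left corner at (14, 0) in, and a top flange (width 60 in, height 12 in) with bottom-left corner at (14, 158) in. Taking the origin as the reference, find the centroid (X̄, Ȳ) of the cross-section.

X̄ = 20.95 in, Ȳ = 85.00 in

web: A = 14 × 170 = 2380.00, centroid at (7.00, 85.00).
bottom flange: A = 60 × 12 = 720.00, centroid at (44.00, 6.00).
top flange: A = 60 × 12 = 720.00, centroid at (44.00, 164.00).
ΣA = 3820.00 in²
ΣAX̄ = (2380.00)(7.00) + (720.00)(44.00) + (720.00)(44.00) = 80020.00 in³
ΣAȲ = (2380.00)(85.00) + (720.00)(6.00) + (720.00)(164.00) = 324700.00 in³
X̄ = 80020.00 / 3820.00 = 20.95 in
Ȳ = 324700.00 / 3820.00 = 85.00 in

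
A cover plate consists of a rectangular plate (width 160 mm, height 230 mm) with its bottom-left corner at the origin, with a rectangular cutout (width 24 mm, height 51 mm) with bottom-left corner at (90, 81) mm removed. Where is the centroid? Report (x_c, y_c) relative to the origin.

x_c = 79.24 mm, y_c = 115.29 mm

plate: A = 160 × 230 = 36800.00, centroid at (80.00, 115.00).
hole: A = −(24 × 51) = -1224.00, centroid at (102.00, 106.50).
ΣA = 35576.00 mm², ΣAx_c = 2819152.00 mm³, ΣAy_c = 4101644.00 mm³.
x_c = 2819152.00/35576.00 = 79.24 mm; y_c = 4101644.00/35576.00 = 115.29 mm.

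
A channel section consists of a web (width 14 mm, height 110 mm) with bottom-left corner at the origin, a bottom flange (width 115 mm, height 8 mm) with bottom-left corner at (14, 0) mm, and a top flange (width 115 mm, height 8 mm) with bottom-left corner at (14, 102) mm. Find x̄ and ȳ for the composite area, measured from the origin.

x̄ = 42.11 mm, ȳ = 55.00 mm

web: A = 14 × 110 = 1540.00, centroid at (7.00, 55.00).
bottom flange: A = 115 × 8 = 920.00, centroid at (71.50, 4.00).
top flange: A = 115 × 8 = 920.00, centroid at (71.50, 106.00).
ΣA = 3380.00 mm²
ΣAx̄ = (1540.00)(7.00) + (920.00)(71.50) + (920.00)(71.50) = 142340.00 mm³
ΣAȳ = (1540.00)(55.00) + (920.00)(4.00) + (920.00)(106.00) = 185900.00 mm³
x̄ = 142340.00 / 3380.00 = 42.11 mm
ȳ = 185900.00 / 3380.00 = 55.00 mm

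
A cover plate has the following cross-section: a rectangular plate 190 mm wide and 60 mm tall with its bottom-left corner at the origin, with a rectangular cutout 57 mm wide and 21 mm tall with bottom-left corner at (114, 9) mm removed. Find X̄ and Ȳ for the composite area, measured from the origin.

plate: A = 190 × 60 = 11400.00, centroid at (95.00, 30.00).
hole: A = −(57 × 21) = -1197.00, centroid at (142.50, 19.50).
ΣA = 10203.00 mm², ΣAX̄ = 912427.50 mm³, ΣAȲ = 318658.50 mm³.
X̄ = 912427.50/10203.00 = 89.43 mm; Ȳ = 318658.50/10203.00 = 31.23 mm.

X̄ = 89.43 mm, Ȳ = 31.23 mm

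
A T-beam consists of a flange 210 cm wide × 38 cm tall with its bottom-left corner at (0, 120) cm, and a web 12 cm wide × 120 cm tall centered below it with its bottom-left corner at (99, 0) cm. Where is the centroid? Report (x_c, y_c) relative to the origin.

x_c = 105.00 cm, y_c = 126.92 cm

Part | A | x̄ᵢ | ȳᵢ | A·x̄ᵢ | A·ȳᵢ
web | 1440.00 | 105.00 | 60.00 | 151200.00 | 86400.00
flange | 7980.00 | 105.00 | 139.00 | 837900.00 | 1109220.00
Σ | 9420.00 |  |  | 989100.00 | 1195620.00
x_c = 989100.00 / 9420.00 = 105.00 cm
y_c = 1195620.00 / 9420.00 = 126.92 cm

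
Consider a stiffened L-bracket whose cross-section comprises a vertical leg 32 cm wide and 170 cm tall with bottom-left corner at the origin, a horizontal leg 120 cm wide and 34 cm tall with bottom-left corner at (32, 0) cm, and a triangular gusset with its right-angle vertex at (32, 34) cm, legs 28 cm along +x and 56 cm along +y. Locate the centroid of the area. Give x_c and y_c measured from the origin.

x_c = 48.02 cm, y_c = 55.61 cm

Part | A | x̄ᵢ | ȳᵢ | A·x̄ᵢ | A·ȳᵢ
vertical leg | 5440.00 | 16.00 | 85.00 | 87040.00 | 462400.00
horizontal leg | 4080.00 | 92.00 | 17.00 | 375360.00 | 69360.00
gusset | 784.00 | 41.33 | 52.67 | 32405.33 | 41290.67
Σ | 10304.00 |  |  | 494805.33 | 573050.67
x_c = 494805.33 / 10304.00 = 48.02 cm
y_c = 573050.67 / 10304.00 = 55.61 cm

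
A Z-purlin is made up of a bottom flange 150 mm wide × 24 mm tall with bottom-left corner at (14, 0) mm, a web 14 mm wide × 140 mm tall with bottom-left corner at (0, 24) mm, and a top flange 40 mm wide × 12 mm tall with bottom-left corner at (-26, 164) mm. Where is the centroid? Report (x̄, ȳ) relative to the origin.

bottom flange: A = 150 × 24 = 3600.00, centroid at (89.00, 12.00).
web: A = 14 × 140 = 1960.00, centroid at (7.00, 94.00).
top flange: A = 40 × 12 = 480.00, centroid at (-6.00, 170.00).
ΣA = 6040.00 mm²
ΣAx̄ = (3600.00)(89.00) + (1960.00)(7.00) + (480.00)(-6.00) = 331240.00 mm³
ΣAȳ = (3600.00)(12.00) + (1960.00)(94.00) + (480.00)(170.00) = 309040.00 mm³
x̄ = 331240.00 / 6040.00 = 54.84 mm
ȳ = 309040.00 / 6040.00 = 51.17 mm

x̄ = 54.84 mm, ȳ = 51.17 mm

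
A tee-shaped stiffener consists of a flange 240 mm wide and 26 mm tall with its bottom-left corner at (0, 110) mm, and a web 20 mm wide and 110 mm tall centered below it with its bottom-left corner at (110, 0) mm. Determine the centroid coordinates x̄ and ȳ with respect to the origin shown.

Part | A | x̄ᵢ | ȳᵢ | A·x̄ᵢ | A·ȳᵢ
web | 2200.00 | 120.00 | 55.00 | 264000.00 | 121000.00
flange | 6240.00 | 120.00 | 123.00 | 748800.00 | 767520.00
Σ | 8440.00 |  |  | 1012800.00 | 888520.00
x̄ = 1012800.00 / 8440.00 = 120.00 mm
ȳ = 888520.00 / 8440.00 = 105.27 mm

x̄ = 120.00 mm, ȳ = 105.27 mm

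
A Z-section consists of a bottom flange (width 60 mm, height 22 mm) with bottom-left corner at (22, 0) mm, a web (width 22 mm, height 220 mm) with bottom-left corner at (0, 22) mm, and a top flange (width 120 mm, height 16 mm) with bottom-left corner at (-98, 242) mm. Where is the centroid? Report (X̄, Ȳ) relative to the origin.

bottom flange: A = 60 × 22 = 1320.00, centroid at (52.00, 11.00).
web: A = 22 × 220 = 4840.00, centroid at (11.00, 132.00).
top flange: A = 120 × 16 = 1920.00, centroid at (-38.00, 250.00).
ΣA = 8080.00 mm²
ΣAX̄ = (1320.00)(52.00) + (4840.00)(11.00) + (1920.00)(-38.00) = 48920.00 mm³
ΣAȲ = (1320.00)(11.00) + (4840.00)(132.00) + (1920.00)(250.00) = 1133400.00 mm³
X̄ = 48920.00 / 8080.00 = 6.05 mm
Ȳ = 1133400.00 / 8080.00 = 140.27 mm

X̄ = 6.05 mm, Ȳ = 140.27 mm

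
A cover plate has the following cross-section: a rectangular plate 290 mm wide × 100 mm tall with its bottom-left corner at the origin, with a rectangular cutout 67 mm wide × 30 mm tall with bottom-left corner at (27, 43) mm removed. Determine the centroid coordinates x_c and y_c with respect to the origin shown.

x_c = 151.29 mm, y_c = 49.40 mm

plate: A = 290 × 100 = 29000.00, centroid at (145.00, 50.00).
hole: A = −(67 × 30) = -2010.00, centroid at (60.50, 58.00).
ΣA = 26990.00 mm², ΣAx_c = 4083395.00 mm³, ΣAy_c = 1333420.00 mm³.
x_c = 4083395.00/26990.00 = 151.29 mm; y_c = 1333420.00/26990.00 = 49.40 mm.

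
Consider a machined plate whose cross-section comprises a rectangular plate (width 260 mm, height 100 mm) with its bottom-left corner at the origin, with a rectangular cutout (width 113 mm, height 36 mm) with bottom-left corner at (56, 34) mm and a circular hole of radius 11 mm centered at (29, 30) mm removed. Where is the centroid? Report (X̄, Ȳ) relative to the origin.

Part | A | x̄ᵢ | ȳᵢ | A·x̄ᵢ | A·ȳᵢ
plate | 26000.00 | 130.00 | 50.00 | 3380000.00 | 1300000.00
hole 1 | -4068.00 | 112.50 | 52.00 | -457650.00 | -211536.00
hole 2 | -380.13 | 29.00 | 30.00 | -11023.85 | -11403.98
Σ | 21551.87 |  |  | 2911326.15 | 1077060.02
X̄ = 2911326.15 / 21551.87 = 135.08 mm
Ȳ = 1077060.02 / 21551.87 = 49.98 mm

X̄ = 135.08 mm, Ȳ = 49.98 mm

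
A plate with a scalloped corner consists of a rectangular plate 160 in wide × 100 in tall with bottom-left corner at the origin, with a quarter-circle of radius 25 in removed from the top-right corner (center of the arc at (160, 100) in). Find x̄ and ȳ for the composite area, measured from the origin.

plate: A = 160 × 100 = 16000.00, centroid at (80.00, 50.00).
removed quarter-circle: A = −¼π·25² = -490.87, centroid at (149.39, 89.39).
ΣA = 15509.13 in²
ΣAx̄ = (16000.00)(80.00) + (-490.87)(149.39) = 1206668.52 in³
ΣAȳ = (16000.00)(50.00) + (-490.87)(89.39) = 756120.95 in³
x̄ = 1206668.52 / 15509.13 = 77.80 in
ȳ = 756120.95 / 15509.13 = 48.75 in

x̄ = 77.80 in, ȳ = 48.75 in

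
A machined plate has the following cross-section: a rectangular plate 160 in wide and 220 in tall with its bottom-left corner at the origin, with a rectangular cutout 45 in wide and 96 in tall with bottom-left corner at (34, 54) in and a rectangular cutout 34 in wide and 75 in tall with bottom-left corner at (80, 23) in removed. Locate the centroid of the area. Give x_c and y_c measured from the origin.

x_c = 82.05 in, y_c = 115.68 in

plate: A = 160 × 220 = 35200.00, centroid at (80.00, 110.00).
hole 1: A = −(45 × 96) = -4320.00, centroid at (56.50, 102.00).
hole 2: A = −(34 × 75) = -2550.00, centroid at (97.00, 60.50).
ΣA = 28330.00 in²
ΣAx_c = (35200.00)(80.00) + (-4320.00)(56.50) + (-2550.00)(97.00) = 2324570.00 in³
ΣAy_c = (35200.00)(110.00) + (-4320.00)(102.00) + (-2550.00)(60.50) = 3277085.00 in³
x_c = 2324570.00 / 28330.00 = 82.05 in
y_c = 3277085.00 / 28330.00 = 115.68 in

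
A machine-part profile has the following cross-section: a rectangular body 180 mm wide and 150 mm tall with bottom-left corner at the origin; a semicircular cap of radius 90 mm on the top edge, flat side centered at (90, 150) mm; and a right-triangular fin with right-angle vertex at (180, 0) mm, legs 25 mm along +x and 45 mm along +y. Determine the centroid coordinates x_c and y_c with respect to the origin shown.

x_c = 91.37 mm, y_c = 109.91 mm

rectangular body: A = 180 × 150 = 27000.00, centroid at (90.00, 75.00).
semicircular top: A = ½π·90² = 12723.45, centroid at (90.00, 188.20).
triangular fin: A = ½·25·45 = 562.50, centroid at (188.33, 15.00).
ΣA = 40285.95 mm²
ΣAx_c = (27000.00)(90.00) + (12723.45)(90.00) + (562.50)(188.33) = 3681048.02 mm³
ΣAy_c = (27000.00)(75.00) + (12723.45)(188.20) + (562.50)(15.00) = 4427955.04 mm³
x_c = 3681048.02 / 40285.95 = 91.37 mm
y_c = 4427955.04 / 40285.95 = 109.91 mm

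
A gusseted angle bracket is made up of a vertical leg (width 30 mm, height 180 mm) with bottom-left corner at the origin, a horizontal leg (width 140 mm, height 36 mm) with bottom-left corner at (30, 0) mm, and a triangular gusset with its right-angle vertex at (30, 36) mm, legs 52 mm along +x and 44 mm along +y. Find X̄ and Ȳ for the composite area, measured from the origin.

vertical leg: A = 30 × 180 = 5400.00, centroid at (15.00, 90.00).
horizontal leg: A = 140 × 36 = 5040.00, centroid at (100.00, 18.00).
gusset: A = ½·52·44 = 1144.00, centroid at (47.33, 50.67).
ΣA = 11584.00 mm²
ΣAX̄ = (5400.00)(15.00) + (5040.00)(100.00) + (1144.00)(47.33) = 639149.33 mm³
ΣAȲ = (5400.00)(90.00) + (5040.00)(18.00) + (1144.00)(50.67) = 634682.67 mm³
X̄ = 639149.33 / 11584.00 = 55.18 mm
Ȳ = 634682.67 / 11584.00 = 54.79 mm

X̄ = 55.18 mm, Ȳ = 54.79 mm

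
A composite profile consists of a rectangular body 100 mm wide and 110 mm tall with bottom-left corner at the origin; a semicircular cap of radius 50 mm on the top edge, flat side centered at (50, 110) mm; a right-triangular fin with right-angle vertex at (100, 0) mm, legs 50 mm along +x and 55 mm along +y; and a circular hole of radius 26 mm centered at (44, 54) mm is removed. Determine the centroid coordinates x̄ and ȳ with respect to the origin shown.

x̄ = 57.36 mm, ȳ = 72.70 mm

rectangular body: A = 100 × 110 = 11000.00, centroid at (50.00, 55.00).
semicircular top: A = ½π·50² = 3926.99, centroid at (50.00, 131.22).
triangular fin: A = ½·50·55 = 1375.00, centroid at (116.67, 18.33).
hole: A = −π·26² = -2123.72, centroid at (44.00, 54.00).
ΣA = 14178.27 mm²
ΣAx̄ = (11000.00)(50.00) + (3926.99)(50.00) + (1375.00)(116.67) + (-2123.72)(44.00) = 813322.68 mm³
ΣAȳ = (11000.00)(55.00) + (3926.99)(131.22) + (1375.00)(18.33) + (-2123.72)(54.00) = 1030829.96 mm³
x̄ = 813322.68 / 14178.27 = 57.36 mm
ȳ = 1030829.96 / 14178.27 = 72.70 mm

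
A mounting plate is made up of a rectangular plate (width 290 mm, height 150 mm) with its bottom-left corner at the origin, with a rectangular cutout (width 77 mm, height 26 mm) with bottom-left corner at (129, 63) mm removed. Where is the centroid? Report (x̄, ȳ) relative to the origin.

plate: A = 290 × 150 = 43500.00, centroid at (145.00, 75.00).
hole: A = −(77 × 26) = -2002.00, centroid at (167.50, 76.00).
ΣA = 41498.00 mm², ΣAx̄ = 5972165.00 mm³, ΣAȳ = 3110348.00 mm³.
x̄ = 5972165.00/41498.00 = 143.91 mm; ȳ = 3110348.00/41498.00 = 74.95 mm.

x̄ = 143.91 mm, ȳ = 74.95 mm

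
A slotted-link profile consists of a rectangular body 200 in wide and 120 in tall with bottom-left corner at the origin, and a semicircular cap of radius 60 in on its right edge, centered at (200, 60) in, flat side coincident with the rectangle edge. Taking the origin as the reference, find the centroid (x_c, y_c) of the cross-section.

rectangular body: A = 200 × 120 = 24000.00, centroid at (100.00, 60.00).
semicircular end: A = ½π·60² = 5654.87, centroid at (225.46, 60.00).
ΣA = 29654.87 in²
ΣAx_c = (24000.00)(100.00) + (5654.87)(225.46) = 3674973.36 in³
ΣAy_c = (24000.00)(60.00) + (5654.87)(60.00) = 1779292.01 in³
x_c = 3674973.36 / 29654.87 = 123.92 in
y_c = 1779292.01 / 29654.87 = 60.00 in

x_c = 123.92 in, y_c = 60.00 in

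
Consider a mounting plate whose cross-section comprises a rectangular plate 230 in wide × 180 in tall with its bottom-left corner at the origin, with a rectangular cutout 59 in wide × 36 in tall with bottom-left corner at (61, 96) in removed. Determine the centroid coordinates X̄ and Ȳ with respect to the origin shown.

Part | A | x̄ᵢ | ȳᵢ | A·x̄ᵢ | A·ȳᵢ
plate | 41400.00 | 115.00 | 90.00 | 4761000.00 | 3726000.00
hole | -2124.00 | 90.50 | 114.00 | -192222.00 | -242136.00
Σ | 39276.00 |  |  | 4568778.00 | 3483864.00
X̄ = 4568778.00 / 39276.00 = 116.32 in
Ȳ = 3483864.00 / 39276.00 = 88.70 in

X̄ = 116.32 in, Ȳ = 88.70 in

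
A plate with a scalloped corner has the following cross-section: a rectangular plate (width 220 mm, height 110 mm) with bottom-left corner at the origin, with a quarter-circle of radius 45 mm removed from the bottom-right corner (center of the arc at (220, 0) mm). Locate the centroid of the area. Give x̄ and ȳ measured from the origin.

x̄ = 103.61 mm, ȳ = 57.53 mm

plate: A = 220 × 110 = 24200.00, centroid at (110.00, 55.00).
removed quarter-circle: A = −¼π·45² = -1590.43, centroid at (200.90, 19.10).
ΣA = 22609.57 mm², ΣAx̄ = 2342480.12 mm³, ΣAȳ = 1300625.00 mm³.
x̄ = 2342480.12/22609.57 = 103.61 mm; ȳ = 1300625.00/22609.57 = 57.53 mm.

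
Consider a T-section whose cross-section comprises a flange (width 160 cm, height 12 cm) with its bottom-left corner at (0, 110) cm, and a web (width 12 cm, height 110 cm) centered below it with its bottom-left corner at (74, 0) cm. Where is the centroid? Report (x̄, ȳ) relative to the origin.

x̄ = 80.00 cm, ȳ = 91.15 cm

web: A = 12 × 110 = 1320.00, centroid at (80.00, 55.00).
flange: A = 160 × 12 = 1920.00, centroid at (80.00, 116.00).
ΣA = 3240.00 cm²
ΣAx̄ = (1320.00)(80.00) + (1920.00)(80.00) = 259200.00 cm³
ΣAȳ = (1320.00)(55.00) + (1920.00)(116.00) = 295320.00 cm³
x̄ = 259200.00 / 3240.00 = 80.00 cm
ȳ = 295320.00 / 3240.00 = 91.15 cm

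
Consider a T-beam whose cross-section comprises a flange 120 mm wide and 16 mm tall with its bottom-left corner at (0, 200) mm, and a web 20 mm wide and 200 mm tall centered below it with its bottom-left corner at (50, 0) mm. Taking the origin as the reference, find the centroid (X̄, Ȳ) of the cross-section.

X̄ = 60.00 mm, Ȳ = 135.03 mm

web: A = 20 × 200 = 4000.00, centroid at (60.00, 100.00).
flange: A = 120 × 16 = 1920.00, centroid at (60.00, 208.00).
ΣA = 5920.00 mm², ΣAX̄ = 355200.00 mm³, ΣAȲ = 799360.00 mm³.
X̄ = 355200.00/5920.00 = 60.00 mm; Ȳ = 799360.00/5920.00 = 135.03 mm.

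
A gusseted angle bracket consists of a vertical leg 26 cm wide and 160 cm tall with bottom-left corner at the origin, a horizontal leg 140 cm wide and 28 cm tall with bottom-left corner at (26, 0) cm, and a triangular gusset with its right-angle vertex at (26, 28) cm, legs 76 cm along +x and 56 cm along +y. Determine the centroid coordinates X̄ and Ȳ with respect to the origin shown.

X̄ = 52.86 cm, Ȳ = 47.71 cm

Part | A | x̄ᵢ | ȳᵢ | A·x̄ᵢ | A·ȳᵢ
vertical leg | 4160.00 | 13.00 | 80.00 | 54080.00 | 332800.00
horizontal leg | 3920.00 | 96.00 | 14.00 | 376320.00 | 54880.00
gusset | 2128.00 | 51.33 | 46.67 | 109237.33 | 99306.67
Σ | 10208.00 |  |  | 539637.33 | 486986.67
X̄ = 539637.33 / 10208.00 = 52.86 cm
Ȳ = 486986.67 / 10208.00 = 47.71 cm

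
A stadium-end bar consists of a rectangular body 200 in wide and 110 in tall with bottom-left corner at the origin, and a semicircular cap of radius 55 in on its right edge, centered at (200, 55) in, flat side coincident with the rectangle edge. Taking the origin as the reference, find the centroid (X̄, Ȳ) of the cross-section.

X̄ = 121.91 in, Ȳ = 55.00 in

rectangular body: A = 200 × 110 = 22000.00, centroid at (100.00, 55.00).
semicircular end: A = ½π·55² = 4751.66, centroid at (223.34, 55.00).
ΣA = 26751.66 in²
ΣAX̄ = (22000.00)(100.00) + (4751.66)(223.34) = 3261248.44 in³
ΣAȲ = (22000.00)(55.00) + (4751.66)(55.00) = 1471341.24 in³
X̄ = 3261248.44 / 26751.66 = 121.91 in
Ȳ = 1471341.24 / 26751.66 = 55.00 in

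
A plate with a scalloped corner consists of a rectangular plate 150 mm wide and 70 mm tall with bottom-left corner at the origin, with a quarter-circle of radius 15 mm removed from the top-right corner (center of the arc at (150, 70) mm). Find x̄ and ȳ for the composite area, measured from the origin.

plate: A = 150 × 70 = 10500.00, centroid at (75.00, 35.00).
removed quarter-circle: A = −¼π·15² = -176.71, centroid at (143.63, 63.63).
ΣA = 10323.29 mm²
ΣAx̄ = (10500.00)(75.00) + (-176.71)(143.63) = 762117.81 mm³
ΣAȳ = (10500.00)(35.00) + (-176.71)(63.63) = 356254.98 mm³
x̄ = 762117.81 / 10323.29 = 73.83 mm
ȳ = 356254.98 / 10323.29 = 34.51 mm

x̄ = 73.83 mm, ȳ = 34.51 mm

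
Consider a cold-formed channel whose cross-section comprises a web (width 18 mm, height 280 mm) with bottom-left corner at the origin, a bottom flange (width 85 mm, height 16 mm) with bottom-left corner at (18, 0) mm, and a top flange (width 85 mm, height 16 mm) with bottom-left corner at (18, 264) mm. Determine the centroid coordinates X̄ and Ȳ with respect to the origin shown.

web: A = 18 × 280 = 5040.00, centroid at (9.00, 140.00).
bottom flange: A = 85 × 16 = 1360.00, centroid at (60.50, 8.00).
top flange: A = 85 × 16 = 1360.00, centroid at (60.50, 272.00).
ΣA = 7760.00 mm², ΣAX̄ = 209920.00 mm³, ΣAȲ = 1086400.00 mm³.
X̄ = 209920.00/7760.00 = 27.05 mm; Ȳ = 1086400.00/7760.00 = 140.00 mm.

X̄ = 27.05 mm, Ȳ = 140.00 mm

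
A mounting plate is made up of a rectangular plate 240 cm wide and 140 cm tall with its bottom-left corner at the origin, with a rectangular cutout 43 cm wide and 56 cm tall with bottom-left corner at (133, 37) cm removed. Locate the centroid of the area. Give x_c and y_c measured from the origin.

x_c = 117.34 cm, y_c = 70.39 cm

Part | A | x̄ᵢ | ȳᵢ | A·x̄ᵢ | A·ȳᵢ
plate | 33600.00 | 120.00 | 70.00 | 4032000.00 | 2352000.00
hole | -2408.00 | 154.50 | 65.00 | -372036.00 | -156520.00
Σ | 31192.00 |  |  | 3659964.00 | 2195480.00
x_c = 3659964.00 / 31192.00 = 117.34 cm
y_c = 2195480.00 / 31192.00 = 70.39 cm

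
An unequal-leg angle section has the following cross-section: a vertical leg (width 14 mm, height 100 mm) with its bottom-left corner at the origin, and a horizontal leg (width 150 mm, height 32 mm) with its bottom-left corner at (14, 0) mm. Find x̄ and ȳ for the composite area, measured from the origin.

Part | A | x̄ᵢ | ȳᵢ | A·x̄ᵢ | A·ȳᵢ
vertical leg | 1400.00 | 7.00 | 50.00 | 9800.00 | 70000.00
horizontal leg | 4800.00 | 89.00 | 16.00 | 427200.00 | 76800.00
Σ | 6200.00 |  |  | 437000.00 | 146800.00
x̄ = 437000.00 / 6200.00 = 70.48 mm
ȳ = 146800.00 / 6200.00 = 23.68 mm

x̄ = 70.48 mm, ȳ = 23.68 mm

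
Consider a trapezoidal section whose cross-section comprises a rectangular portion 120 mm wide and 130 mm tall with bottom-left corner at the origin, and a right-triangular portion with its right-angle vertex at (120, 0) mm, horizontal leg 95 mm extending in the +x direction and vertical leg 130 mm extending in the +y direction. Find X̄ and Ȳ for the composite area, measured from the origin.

X̄ = 86.00 mm, Ȳ = 58.86 mm

Part | A | x̄ᵢ | ȳᵢ | A·x̄ᵢ | A·ȳᵢ
rectangular portion | 15600.00 | 60.00 | 65.00 | 936000.00 | 1014000.00
triangular portion | 6175.00 | 151.67 | 43.33 | 936541.67 | 267583.33
Σ | 21775.00 |  |  | 1872541.67 | 1281583.33
X̄ = 1872541.67 / 21775.00 = 86.00 mm
Ȳ = 1281583.33 / 21775.00 = 58.86 mm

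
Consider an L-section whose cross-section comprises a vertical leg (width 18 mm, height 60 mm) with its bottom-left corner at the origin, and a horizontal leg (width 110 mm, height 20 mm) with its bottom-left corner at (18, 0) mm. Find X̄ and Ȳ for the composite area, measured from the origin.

vertical leg: A = 18 × 60 = 1080.00, centroid at (9.00, 30.00).
horizontal leg: A = 110 × 20 = 2200.00, centroid at (73.00, 10.00).
ΣA = 3280.00 mm², ΣAX̄ = 170320.00 mm³, ΣAȲ = 54400.00 mm³.
X̄ = 170320.00/3280.00 = 51.93 mm; Ȳ = 54400.00/3280.00 = 16.59 mm.

X̄ = 51.93 mm, Ȳ = 16.59 mm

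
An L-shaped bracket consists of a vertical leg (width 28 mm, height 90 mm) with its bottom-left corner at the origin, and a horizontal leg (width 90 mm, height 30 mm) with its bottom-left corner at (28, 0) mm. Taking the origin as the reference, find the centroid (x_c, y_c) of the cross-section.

vertical leg: A = 28 × 90 = 2520.00, centroid at (14.00, 45.00).
horizontal leg: A = 90 × 30 = 2700.00, centroid at (73.00, 15.00).
ΣA = 5220.00 mm², ΣAx_c = 232380.00 mm³, ΣAy_c = 153900.00 mm³.
x_c = 232380.00/5220.00 = 44.52 mm; y_c = 153900.00/5220.00 = 29.48 mm.

x_c = 44.52 mm, y_c = 29.48 mm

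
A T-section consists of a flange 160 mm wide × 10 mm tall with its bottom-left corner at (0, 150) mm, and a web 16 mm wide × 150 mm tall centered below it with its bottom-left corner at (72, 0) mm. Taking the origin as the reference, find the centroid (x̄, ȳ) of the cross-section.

x̄ = 80.00 mm, ȳ = 107.00 mm

Part | A | x̄ᵢ | ȳᵢ | A·x̄ᵢ | A·ȳᵢ
web | 2400.00 | 80.00 | 75.00 | 192000.00 | 180000.00
flange | 1600.00 | 80.00 | 155.00 | 128000.00 | 248000.00
Σ | 4000.00 |  |  | 320000.00 | 428000.00
x̄ = 320000.00 / 4000.00 = 80.00 mm
ȳ = 428000.00 / 4000.00 = 107.00 mm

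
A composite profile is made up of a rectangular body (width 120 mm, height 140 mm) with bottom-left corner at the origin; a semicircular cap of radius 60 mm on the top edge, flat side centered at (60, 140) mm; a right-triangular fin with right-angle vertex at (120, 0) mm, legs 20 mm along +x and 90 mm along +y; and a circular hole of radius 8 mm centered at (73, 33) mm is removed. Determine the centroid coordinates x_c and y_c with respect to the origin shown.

x_c = 62.48 mm, y_c = 92.08 mm

rectangular body: A = 120 × 140 = 16800.00, centroid at (60.00, 70.00).
semicircular top: A = ½π·60² = 5654.87, centroid at (60.00, 165.46).
triangular fin: A = ½·20·90 = 900.00, centroid at (126.67, 30.00).
hole: A = −π·8² = -201.06, centroid at (73.00, 33.00).
ΣA = 23153.80 mm²
ΣAx_c = (16800.00)(60.00) + (5654.87)(60.00) + (900.00)(126.67) + (-201.06)(73.00) = 1446614.49 mm³
ΣAy_c = (16800.00)(70.00) + (5654.87)(165.46) + (900.00)(30.00) + (-201.06)(33.00) = 2132046.31 mm³
x_c = 1446614.49 / 23153.80 = 62.48 mm
y_c = 2132046.31 / 23153.80 = 92.08 mm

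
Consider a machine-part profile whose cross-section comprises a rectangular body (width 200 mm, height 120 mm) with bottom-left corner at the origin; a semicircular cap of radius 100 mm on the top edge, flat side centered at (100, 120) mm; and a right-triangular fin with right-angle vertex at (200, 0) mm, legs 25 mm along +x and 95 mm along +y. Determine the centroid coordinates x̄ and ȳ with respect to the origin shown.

rectangular body: A = 200 × 120 = 24000.00, centroid at (100.00, 60.00).
semicircular top: A = ½π·100² = 15707.96, centroid at (100.00, 162.44).
triangular fin: A = ½·25·95 = 1187.50, centroid at (208.33, 31.67).
ΣA = 40895.46 mm², ΣAx̄ = 4218192.16 mm³, ΣAȳ = 4029226.43 mm³.
x̄ = 4218192.16/40895.46 = 103.15 mm; ȳ = 4029226.43/40895.46 = 98.53 mm.

x̄ = 103.15 mm, ȳ = 98.53 mm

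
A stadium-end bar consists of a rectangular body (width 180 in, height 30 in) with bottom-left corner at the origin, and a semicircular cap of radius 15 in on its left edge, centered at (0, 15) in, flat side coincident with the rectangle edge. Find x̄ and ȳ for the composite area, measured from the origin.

rectangular body: A = 180 × 30 = 5400.00, centroid at (90.00, 15.00).
semicircular end: A = ½π·15² = 353.43, centroid at (-6.37, 15.00).
ΣA = 5753.43 in²
ΣAx̄ = (5400.00)(90.00) + (353.43)(-6.37) = 483750.00 in³
ΣAȳ = (5400.00)(15.00) + (353.43)(15.00) = 86301.44 in³
x̄ = 483750.00 / 5753.43 = 84.08 in
ȳ = 86301.44 / 5753.43 = 15.00 in

x̄ = 84.08 in, ȳ = 15.00 in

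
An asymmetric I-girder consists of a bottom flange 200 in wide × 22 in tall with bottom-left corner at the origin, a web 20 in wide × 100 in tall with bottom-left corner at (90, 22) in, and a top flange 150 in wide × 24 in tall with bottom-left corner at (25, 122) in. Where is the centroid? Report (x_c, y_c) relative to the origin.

bottom flange: A = 200 × 22 = 4400.00, centroid at (100.00, 11.00).
web: A = 20 × 100 = 2000.00, centroid at (100.00, 72.00).
top flange: A = 150 × 24 = 3600.00, centroid at (100.00, 134.00).
ΣA = 10000.00 in², ΣAx_c = 1000000.00 in³, ΣAy_c = 674800.00 in³.
x_c = 1000000.00/10000.00 = 100.00 in; y_c = 674800.00/10000.00 = 67.48 in.

x_c = 100.00 in, y_c = 67.48 in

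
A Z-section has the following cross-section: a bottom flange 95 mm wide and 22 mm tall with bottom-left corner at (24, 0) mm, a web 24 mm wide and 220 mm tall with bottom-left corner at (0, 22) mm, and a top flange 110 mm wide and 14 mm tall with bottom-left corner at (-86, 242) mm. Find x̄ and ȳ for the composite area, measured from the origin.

bottom flange: A = 95 × 22 = 2090.00, centroid at (71.50, 11.00).
web: A = 24 × 220 = 5280.00, centroid at (12.00, 132.00).
top flange: A = 110 × 14 = 1540.00, centroid at (-31.00, 249.00).
ΣA = 8910.00 mm²
ΣAx̄ = (2090.00)(71.50) + (5280.00)(12.00) + (1540.00)(-31.00) = 165055.00 mm³
ΣAȳ = (2090.00)(11.00) + (5280.00)(132.00) + (1540.00)(249.00) = 1103410.00 mm³
x̄ = 165055.00 / 8910.00 = 18.52 mm
ȳ = 1103410.00 / 8910.00 = 123.84 mm

x̄ = 18.52 mm, ȳ = 123.84 mm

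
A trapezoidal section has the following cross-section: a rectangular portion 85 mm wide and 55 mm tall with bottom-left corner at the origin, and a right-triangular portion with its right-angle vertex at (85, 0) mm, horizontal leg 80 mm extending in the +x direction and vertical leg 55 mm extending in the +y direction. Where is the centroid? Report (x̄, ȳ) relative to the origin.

Part | A | x̄ᵢ | ȳᵢ | A·x̄ᵢ | A·ȳᵢ
rectangular portion | 4675.00 | 42.50 | 27.50 | 198687.50 | 128562.50
triangular portion | 2200.00 | 111.67 | 18.33 | 245666.67 | 40333.33
Σ | 6875.00 |  |  | 444354.17 | 168895.83
x̄ = 444354.17 / 6875.00 = 64.63 mm
ȳ = 168895.83 / 6875.00 = 24.57 mm

x̄ = 64.63 mm, ȳ = 24.57 mm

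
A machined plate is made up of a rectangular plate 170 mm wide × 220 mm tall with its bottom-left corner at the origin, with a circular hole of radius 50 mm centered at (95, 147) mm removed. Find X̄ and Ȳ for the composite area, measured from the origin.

X̄ = 82.34 mm, Ȳ = 100.16 mm

plate: A = 170 × 220 = 37400.00, centroid at (85.00, 110.00).
hole: A = −π·50² = -7853.98, centroid at (95.00, 147.00).
ΣA = 29546.02 mm², ΣAX̄ = 2432871.74 mm³, ΣAȲ = 2959464.70 mm³.
X̄ = 2432871.74/29546.02 = 82.34 mm; Ȳ = 2959464.70/29546.02 = 100.16 mm.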